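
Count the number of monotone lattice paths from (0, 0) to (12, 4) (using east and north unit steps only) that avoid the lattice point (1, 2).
Number of paths = 1586

Total paths from (0, 0) to (12, 4): C(16, 12) = 1820. Paths through (1, 2): (paths (0, 0) → (1, 2)) × (paths (1, 2) → (12, 4)) = C(3, 1) · C(13, 11) = 3 · 78 = 234. Avoidance count = 1820 − 234 = 1586.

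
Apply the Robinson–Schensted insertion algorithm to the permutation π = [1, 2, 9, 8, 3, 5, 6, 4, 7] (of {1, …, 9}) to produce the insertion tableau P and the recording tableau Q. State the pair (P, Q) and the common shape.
P = [1, 2, 3, 4, 6, 7] / [5] / [8] / [9];  Q = [1, 2, 3, 6, 7, 9] / [4] / [5] / [8];  common shape = (6, 1, 1, 1)

Row-insert the values π_1, π_2, … into P one at a time, bumping the leftmost entry strictly greater than the inserted value down to the next row. The recording tableau Q records, in position (i, j), the step at which that cell was added to P.
  Insert 1 (step 1): P = [1];  Q = [1]
  Insert 2 (step 2): P = [1, 2];  Q = [1, 2]
  Insert 9 (step 3): P = [1, 2, 9];  Q = [1, 2, 3]
  Insert 8 (step 4): P = [1, 2, 8] / [9];  Q = [1, 2, 3] / [4]
  Insert 3 (step 5): P = [1, 2, 3] / [8] / [9];  Q = [1, 2, 3] / [4] / [5]
  Insert 5 (step 6): P = [1, 2, 3, 5] / [8] / [9];  Q = [1, 2, 3, 6] / [4] / [5]
  Insert 6 (step 7): P = [1, 2, 3, 5, 6] / [8] / [9];  Q = [1, 2, 3, 6, 7] / [4] / [5]
  Insert 4 (step 8): P = [1, 2, 3, 4, 6] / [5] / [8] / [9];  Q = [1, 2, 3, 6, 7] / [4] / [5] / [8]
  Insert 7 (step 9): P = [1, 2, 3, 4, 6, 7] / [5] / [8] / [9];  Q = [1, 2, 3, 6, 7, 9] / [4] / [5] / [8]
Final shape: (6, 1, 1, 1).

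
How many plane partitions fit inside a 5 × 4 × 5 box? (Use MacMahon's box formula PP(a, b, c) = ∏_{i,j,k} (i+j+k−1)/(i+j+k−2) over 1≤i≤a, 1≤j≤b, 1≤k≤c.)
PP(5, 4, 5) = 16818516

Evaluate the triple product over i = 1..5, j = 1..4, k = 1..5. The factors are (2/1) · (3/2) · (4/3) · (5/4) · (6/5) · (3/2) · (4/3) · (5/4) · … (100 factors total). The numerators and denominators telescope so the product is an integer; carrying out the multiplication exactly gives PP(5, 4, 5) = 16818516.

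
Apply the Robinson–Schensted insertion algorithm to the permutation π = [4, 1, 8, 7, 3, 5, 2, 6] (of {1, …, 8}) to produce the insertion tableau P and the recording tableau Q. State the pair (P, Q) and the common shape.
P = [1, 2, 5, 6] / [3, 7] / [4] / [8];  Q = [1, 3, 6, 8] / [2, 4] / [5] / [7];  common shape = (4, 2, 1, 1)

Row-insert the values π_1, π_2, … into P one at a time, bumping the leftmost entry strictly greater than the inserted value down to the next row. The recording tableau Q records, in position (i, j), the step at which that cell was added to P.
  Insert 4 (step 1): P = [4];  Q = [1]
  Insert 1 (step 2): P = [1] / [4];  Q = [1] / [2]
  Insert 8 (step 3): P = [1, 8] / [4];  Q = [1, 3] / [2]
  Insert 7 (step 4): P = [1, 7] / [4, 8];  Q = [1, 3] / [2, 4]
  Insert 3 (step 5): P = [1, 3] / [4, 7] / [8];  Q = [1, 3] / [2, 4] / [5]
  Insert 5 (step 6): P = [1, 3, 5] / [4, 7] / [8];  Q = [1, 3, 6] / [2, 4] / [5]
  Insert 2 (step 7): P = [1, 2, 5] / [3, 7] / [4] / [8];  Q = [1, 3, 6] / [2, 4] / [5] / [7]
  Insert 6 (step 8): P = [1, 2, 5, 6] / [3, 7] / [4] / [8];  Q = [1, 3, 6, 8] / [2, 4] / [5] / [7]
Final shape: (4, 2, 1, 1).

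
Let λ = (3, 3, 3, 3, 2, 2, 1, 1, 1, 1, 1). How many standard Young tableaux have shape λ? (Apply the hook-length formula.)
# SYT of shape (3, 3, 3, 3, 2, 2, 1, 1, 1, 1, 1) = 10988460

Hook-length formula: f^λ = n! / Π hook(c), product over all cells c of the Young diagram. For λ = (3, 3, 3, 3, 2, 2, 1, 1, 1, 1, 1), n = 21 boxes. Hook lengths by row (left-to-right, top-to-bottom): [13, 7, 4]; [12, 6, 3]; [11, 5, 2]; [10, 4, 1]; [8, 2]; [7, 1]; [5]; [4]; [3]; [2]; [1]. Product of hooks = 4649508864000. So f^λ = 21! / 4649508864000 = 51090942171709440000 / 4649508864000 = 10988460.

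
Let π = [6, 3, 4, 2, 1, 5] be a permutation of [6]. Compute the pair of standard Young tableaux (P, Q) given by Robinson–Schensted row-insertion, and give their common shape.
P = [1, 4, 5] / [2] / [3] / [6];  Q = [1, 3, 6] / [2] / [4] / [5];  common shape = (3, 1, 1, 1)

Row-insert the values π_1, π_2, … into P one at a time, bumping the leftmost entry strictly greater than the inserted value down to the next row. The recording tableau Q records, in position (i, j), the step at which that cell was added to P.
  Insert 6 (step 1): P = [6];  Q = [1]
  Insert 3 (step 2): P = [3] / [6];  Q = [1] / [2]
  Insert 4 (step 3): P = [3, 4] / [6];  Q = [1, 3] / [2]
  Insert 2 (step 4): P = [2, 4] / [3] / [6];  Q = [1, 3] / [2] / [4]
  Insert 1 (step 5): P = [1, 4] / [2] / [3] / [6];  Q = [1, 3] / [2] / [4] / [5]
  Insert 5 (step 6): P = [1, 4, 5] / [2] / [3] / [6];  Q = [1, 3, 6] / [2] / [4] / [5]
Final shape: (3, 1, 1, 1).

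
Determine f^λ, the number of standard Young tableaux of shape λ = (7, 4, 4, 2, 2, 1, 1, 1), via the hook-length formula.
# SYT of shape (7, 4, 4, 2, 2, 1, 1, 1) = 2731432704

Hook-length formula: f^λ = n! / Π hook(c), product over all cells c of the Young diagram. For λ = (7, 4, 4, 2, 2, 1, 1, 1), n = 22 boxes. Hook lengths by row (left-to-right, top-to-bottom): [14, 10, 7, 6, 3, 2, 1]; [10, 6, 3, 2]; [9, 5, 2, 1]; [6, 2]; [5, 1]; [3]; [2]; [1]. Product of hooks = 411505920000. So f^λ = 22! / 411505920000 = 1124000727777607680000 / 411505920000 = 2731432704.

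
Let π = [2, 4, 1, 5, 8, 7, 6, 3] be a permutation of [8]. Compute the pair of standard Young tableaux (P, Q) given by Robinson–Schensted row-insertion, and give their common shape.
P = [1, 3, 5, 6] / [2, 4] / [7] / [8];  Q = [1, 2, 4, 5] / [3, 6] / [7] / [8];  common shape = (4, 2, 1, 1)

Row-insert the values π_1, π_2, … into P one at a time, bumping the leftmost entry strictly greater than the inserted value down to the next row. The recording tableau Q records, in position (i, j), the step at which that cell was added to P.
  Insert 2 (step 1): P = [2];  Q = [1]
  Insert 4 (step 2): P = [2, 4];  Q = [1, 2]
  Insert 1 (step 3): P = [1, 4] / [2];  Q = [1, 2] / [3]
  Insert 5 (step 4): P = [1, 4, 5] / [2];  Q = [1, 2, 4] / [3]
  Insert 8 (step 5): P = [1, 4, 5, 8] / [2];  Q = [1, 2, 4, 5] / [3]
  Insert 7 (step 6): P = [1, 4, 5, 7] / [2, 8];  Q = [1, 2, 4, 5] / [3, 6]
  Insert 6 (step 7): P = [1, 4, 5, 6] / [2, 7] / [8];  Q = [1, 2, 4, 5] / [3, 6] / [7]
  Insert 3 (step 8): P = [1, 3, 5, 6] / [2, 4] / [7] / [8];  Q = [1, 2, 4, 5] / [3, 6] / [7] / [8]
Final shape: (4, 2, 1, 1).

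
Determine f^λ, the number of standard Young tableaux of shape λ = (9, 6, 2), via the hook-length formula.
# SYT of shape (9, 6, 2) = 159120

Hook-length formula: f^λ = n! / Π hook(c), product over all cells c of the Young diagram. For λ = (9, 6, 2), n = 17 boxes. Hook lengths by row (left-to-right, top-to-bottom): [11, 10, 8, 7, 6, 5, 3, 2, 1]; [7, 6, 4, 3, 2, 1]; [2, 1]. Product of hooks = 2235340800. So f^λ = 17! / 2235340800 = 355687428096000 / 2235340800 = 159120.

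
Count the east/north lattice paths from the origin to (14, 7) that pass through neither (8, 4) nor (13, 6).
Number of paths = 41226

Inclusion–exclusion. Total paths: C(21, 14) = 116280. Through P₁: C(12, 8)·C(9, 6) = 41580. Through P₂: C(19, 13)·C(2, 1) = 54264. Since P₁ is strictly southwest of P₂, a monotone path through both must visit P₁ then P₂; paths through both = C(12, 8)·C(7, 5)·C(2, 1) = 20790. Avoid both = 116280 − 41580 − 54264 + 20790 = 41226.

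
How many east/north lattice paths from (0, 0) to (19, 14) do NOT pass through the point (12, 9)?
Number of paths = 586016640

Total paths from (0, 0) to (19, 14): C(33, 19) = 818809200. Paths through (12, 9): (paths (0, 0) → (12, 9)) × (paths (12, 9) → (19, 14)) = C(21, 12) · C(12, 7) = 293930 · 792 = 232792560. Avoidance count = 818809200 − 232792560 = 586016640.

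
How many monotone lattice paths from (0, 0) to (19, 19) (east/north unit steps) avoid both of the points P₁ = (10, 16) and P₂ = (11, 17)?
Number of paths = 33688400150

Inclusion–exclusion. Total paths: C(38, 19) = 35345263800. Through P₁: C(26, 10)·C(12, 9) = 1168581700. Through P₂: C(28, 11)·C(10, 8) = 966338100. Since P₁ is strictly southwest of P₂, a monotone path through both must visit P₁ then P₂; paths through both = C(26, 10)·C(2, 1)·C(10, 8) = 478056150. Avoid both = 35345263800 − 1168581700 − 966338100 + 478056150 = 33688400150.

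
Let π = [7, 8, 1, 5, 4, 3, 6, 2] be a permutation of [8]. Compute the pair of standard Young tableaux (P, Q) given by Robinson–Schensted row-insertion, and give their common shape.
P = [1, 2, 6] / [3, 8] / [4] / [5] / [7];  Q = [1, 2, 7] / [3, 4] / [5] / [6] / [8];  common shape = (3, 2, 1, 1, 1)

Row-insert the values π_1, π_2, … into P one at a time, bumping the leftmost entry strictly greater than the inserted value down to the next row. The recording tableau Q records, in position (i, j), the step at which that cell was added to P.
  Insert 7 (step 1): P = [7];  Q = [1]
  Insert 8 (step 2): P = [7, 8];  Q = [1, 2]
  Insert 1 (step 3): P = [1, 8] / [7];  Q = [1, 2] / [3]
  Insert 5 (step 4): P = [1, 5] / [7, 8];  Q = [1, 2] / [3, 4]
  Insert 4 (step 5): P = [1, 4] / [5, 8] / [7];  Q = [1, 2] / [3, 4] / [5]
  Insert 3 (step 6): P = [1, 3] / [4, 8] / [5] / [7];  Q = [1, 2] / [3, 4] / [5] / [6]
  Insert 6 (step 7): P = [1, 3, 6] / [4, 8] / [5] / [7];  Q = [1, 2, 7] / [3, 4] / [5] / [6]
  Insert 2 (step 8): P = [1, 2, 6] / [3, 8] / [4] / [5] / [7];  Q = [1, 2, 7] / [3, 4] / [5] / [6] / [8]
Final shape: (3, 2, 1, 1, 1).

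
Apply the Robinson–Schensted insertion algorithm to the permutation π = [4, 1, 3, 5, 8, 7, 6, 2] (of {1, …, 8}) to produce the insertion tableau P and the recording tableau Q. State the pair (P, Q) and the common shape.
P = [1, 2, 5, 6] / [3, 7] / [4] / [8];  Q = [1, 3, 4, 5] / [2, 6] / [7] / [8];  common shape = (4, 2, 1, 1)

Row-insert the values π_1, π_2, … into P one at a time, bumping the leftmost entry strictly greater than the inserted value down to the next row. The recording tableau Q records, in position (i, j), the step at which that cell was added to P.
  Insert 4 (step 1): P = [4];  Q = [1]
  Insert 1 (step 2): P = [1] / [4];  Q = [1] / [2]
  Insert 3 (step 3): P = [1, 3] / [4];  Q = [1, 3] / [2]
  Insert 5 (step 4): P = [1, 3, 5] / [4];  Q = [1, 3, 4] / [2]
  Insert 8 (step 5): P = [1, 3, 5, 8] / [4];  Q = [1, 3, 4, 5] / [2]
  Insert 7 (step 6): P = [1, 3, 5, 7] / [4, 8];  Q = [1, 3, 4, 5] / [2, 6]
  Insert 6 (step 7): P = [1, 3, 5, 6] / [4, 7] / [8];  Q = [1, 3, 4, 5] / [2, 6] / [7]
  Insert 2 (step 8): P = [1, 2, 5, 6] / [3, 7] / [4] / [8];  Q = [1, 3, 4, 5] / [2, 6] / [7] / [8]
Final shape: (4, 2, 1, 1).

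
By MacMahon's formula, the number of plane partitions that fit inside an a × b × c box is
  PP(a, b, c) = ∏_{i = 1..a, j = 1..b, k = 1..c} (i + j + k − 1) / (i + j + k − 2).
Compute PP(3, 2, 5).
PP(3, 2, 5) = 1176

Evaluate the triple product over i = 1..3, j = 1..2, k = 1..5. The factors are (2/1) · (3/2) · (4/3) · (5/4) · (6/5) · (3/2) · (4/3) · (5/4) · … (30 factors total). The numerators and denominators telescope so the product is an integer; carrying out the multiplication exactly gives PP(3, 2, 5) = 1176.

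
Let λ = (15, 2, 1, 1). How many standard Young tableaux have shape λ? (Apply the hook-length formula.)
# SYT of shape (15, 2, 1, 1) = 9044

Hook-length formula: f^λ = n! / Π hook(c), product over all cells c of the Young diagram. For λ = (15, 2, 1, 1), n = 19 boxes. Hook lengths by row (left-to-right, top-to-bottom): [18, 15, 13, 12, 11, 10, 9, 8, 7, 6, 5, 4, 3, 2, 1]; [4, 1]; [2]; [1]. Product of hooks = 13450364928000. So f^λ = 19! / 13450364928000 = 121645100408832000 / 13450364928000 = 9044.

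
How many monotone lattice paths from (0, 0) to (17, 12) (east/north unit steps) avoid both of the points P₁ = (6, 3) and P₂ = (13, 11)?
Number of paths = 28009275

Inclusion–exclusion. Total paths: C(29, 17) = 51895935. Through P₁: C(9, 6)·C(20, 11) = 14108640. Through P₂: C(24, 13)·C(5, 4) = 12480720. Since P₁ is strictly southwest of P₂, a monotone path through both must visit P₁ then P₂; paths through both = C(9, 6)·C(15, 7)·C(5, 4) = 2702700. Avoid both = 51895935 − 14108640 − 12480720 + 2702700 = 28009275.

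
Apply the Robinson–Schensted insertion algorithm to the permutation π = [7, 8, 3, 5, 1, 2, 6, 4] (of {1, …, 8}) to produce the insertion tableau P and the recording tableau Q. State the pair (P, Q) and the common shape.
P = [1, 2, 4] / [3, 5, 6] / [7, 8];  Q = [1, 2, 7] / [3, 4, 8] / [5, 6];  common shape = (3, 3, 2)

Row-insert the values π_1, π_2, … into P one at a time, bumping the leftmost entry strictly greater than the inserted value down to the next row. The recording tableau Q records, in position (i, j), the step at which that cell was added to P.
  Insert 7 (step 1): P = [7];  Q = [1]
  Insert 8 (step 2): P = [7, 8];  Q = [1, 2]
  Insert 3 (step 3): P = [3, 8] / [7];  Q = [1, 2] / [3]
  Insert 5 (step 4): P = [3, 5] / [7, 8];  Q = [1, 2] / [3, 4]
  Insert 1 (step 5): P = [1, 5] / [3, 8] / [7];  Q = [1, 2] / [3, 4] / [5]
  Insert 2 (step 6): P = [1, 2] / [3, 5] / [7, 8];  Q = [1, 2] / [3, 4] / [5, 6]
  Insert 6 (step 7): P = [1, 2, 6] / [3, 5] / [7, 8];  Q = [1, 2, 7] / [3, 4] / [5, 6]
  Insert 4 (step 8): P = [1, 2, 4] / [3, 5, 6] / [7, 8];  Q = [1, 2, 7] / [3, 4, 8] / [5, 6]
Final shape: (3, 3, 2).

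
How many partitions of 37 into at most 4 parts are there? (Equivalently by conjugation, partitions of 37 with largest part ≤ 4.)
p(37, parts ≤ 4) = 511

Use the recurrence p(n, m) = p(n, m−1) + p(n−m, m): either the largest part is < m (count p(n, m−1)) or the largest part is exactly m (remove one copy of m, count p(n−m, m)). With p(0, ·) = 1 this gives p(37, parts ≤ 4) = 511. (By conjugating Young diagrams, this also counts partitions of 37 into at most 4 parts.)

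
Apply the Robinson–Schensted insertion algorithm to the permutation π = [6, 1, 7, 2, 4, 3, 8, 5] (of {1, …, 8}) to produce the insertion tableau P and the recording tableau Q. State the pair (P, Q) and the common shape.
P = [1, 2, 3, 5] / [4, 7, 8] / [6];  Q = [1, 3, 5, 7] / [2, 4, 8] / [6];  common shape = (4, 3, 1)

Row-insert the values π_1, π_2, … into P one at a time, bumping the leftmost entry strictly greater than the inserted value down to the next row. The recording tableau Q records, in position (i, j), the step at which that cell was added to P.
  Insert 6 (step 1): P = [6];  Q = [1]
  Insert 1 (step 2): P = [1] / [6];  Q = [1] / [2]
  Insert 7 (step 3): P = [1, 7] / [6];  Q = [1, 3] / [2]
  Insert 2 (step 4): P = [1, 2] / [6, 7];  Q = [1, 3] / [2, 4]
  Insert 4 (step 5): P = [1, 2, 4] / [6, 7];  Q = [1, 3, 5] / [2, 4]
  Insert 3 (step 6): P = [1, 2, 3] / [4, 7] / [6];  Q = [1, 3, 5] / [2, 4] / [6]
  Insert 8 (step 7): P = [1, 2, 3, 8] / [4, 7] / [6];  Q = [1, 3, 5, 7] / [2, 4] / [6]
  Insert 5 (step 8): P = [1, 2, 3, 5] / [4, 7, 8] / [6];  Q = [1, 3, 5, 7] / [2, 4, 8] / [6]
Final shape: (4, 3, 1).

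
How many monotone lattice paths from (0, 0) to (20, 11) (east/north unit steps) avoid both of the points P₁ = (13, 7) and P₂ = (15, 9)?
Number of paths = 41400651

Inclusion–exclusion. Total paths: C(31, 20) = 84672315. Through P₁: C(20, 13)·C(11, 7) = 25581600. Through P₂: C(24, 15)·C(7, 5) = 27457584. Since P₁ is strictly southwest of P₂, a monotone path through both must visit P₁ then P₂; paths through both = C(20, 13)·C(4, 2)·C(7, 5) = 9767520. Avoid both = 84672315 − 25581600 − 27457584 + 9767520 = 41400651.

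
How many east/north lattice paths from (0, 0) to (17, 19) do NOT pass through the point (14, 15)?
Number of paths = 5882940000

Total paths from (0, 0) to (17, 19): C(36, 17) = 8597496600. Paths through (14, 15): (paths (0, 0) → (14, 15)) × (paths (14, 15) → (17, 19)) = C(29, 14) · C(7, 3) = 77558760 · 35 = 2714556600. Avoidance count = 8597496600 − 2714556600 = 5882940000.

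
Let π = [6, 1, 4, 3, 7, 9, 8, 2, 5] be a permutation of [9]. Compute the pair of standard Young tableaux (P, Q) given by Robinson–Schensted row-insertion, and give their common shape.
P = [1, 2, 5, 8] / [3, 7] / [4, 9] / [6];  Q = [1, 3, 5, 6] / [2, 7] / [4, 9] / [8];  common shape = (4, 2, 2, 1)

Row-insert the values π_1, π_2, … into P one at a time, bumping the leftmost entry strictly greater than the inserted value down to the next row. The recording tableau Q records, in position (i, j), the step at which that cell was added to P.
  Insert 6 (step 1): P = [6];  Q = [1]
  Insert 1 (step 2): P = [1] / [6];  Q = [1] / [2]
  Insert 4 (step 3): P = [1, 4] / [6];  Q = [1, 3] / [2]
  Insert 3 (step 4): P = [1, 3] / [4] / [6];  Q = [1, 3] / [2] / [4]
  Insert 7 (step 5): P = [1, 3, 7] / [4] / [6];  Q = [1, 3, 5] / [2] / [4]
  Insert 9 (step 6): P = [1, 3, 7, 9] / [4] / [6];  Q = [1, 3, 5, 6] / [2] / [4]
  Insert 8 (step 7): P = [1, 3, 7, 8] / [4, 9] / [6];  Q = [1, 3, 5, 6] / [2, 7] / [4]
  Insert 2 (step 8): P = [1, 2, 7, 8] / [3, 9] / [4] / [6];  Q = [1, 3, 5, 6] / [2, 7] / [4] / [8]
  Insert 5 (step 9): P = [1, 2, 5, 8] / [3, 7] / [4, 9] / [6];  Q = [1, 3, 5, 6] / [2, 7] / [4, 9] / [8]
Final shape: (4, 2, 2, 1).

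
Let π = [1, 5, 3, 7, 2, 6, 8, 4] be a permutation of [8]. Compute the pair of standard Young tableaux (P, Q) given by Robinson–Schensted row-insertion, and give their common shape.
P = [1, 2, 4, 8] / [3, 6] / [5, 7];  Q = [1, 2, 4, 7] / [3, 6] / [5, 8];  common shape = (4, 2, 2)

Row-insert the values π_1, π_2, … into P one at a time, bumping the leftmost entry strictly greater than the inserted value down to the next row. The recording tableau Q records, in position (i, j), the step at which that cell was added to P.
  Insert 1 (step 1): P = [1];  Q = [1]
  Insert 5 (step 2): P = [1, 5];  Q = [1, 2]
  Insert 3 (step 3): P = [1, 3] / [5];  Q = [1, 2] / [3]
  Insert 7 (step 4): P = [1, 3, 7] / [5];  Q = [1, 2, 4] / [3]
  Insert 2 (step 5): P = [1, 2, 7] / [3] / [5];  Q = [1, 2, 4] / [3] / [5]
  Insert 6 (step 6): P = [1, 2, 6] / [3, 7] / [5];  Q = [1, 2, 4] / [3, 6] / [5]
  Insert 8 (step 7): P = [1, 2, 6, 8] / [3, 7] / [5];  Q = [1, 2, 4, 7] / [3, 6] / [5]
  Insert 4 (step 8): P = [1, 2, 4, 8] / [3, 6] / [5, 7];  Q = [1, 2, 4, 7] / [3, 6] / [5, 8]
Final shape: (4, 2, 2).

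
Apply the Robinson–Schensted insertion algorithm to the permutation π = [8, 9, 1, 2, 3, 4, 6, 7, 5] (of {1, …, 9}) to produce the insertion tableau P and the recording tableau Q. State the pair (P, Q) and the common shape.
P = [1, 2, 3, 4, 5, 7] / [6, 9] / [8];  Q = [1, 2, 5, 6, 7, 8] / [3, 4] / [9];  common shape = (6, 2, 1)

Row-insert the values π_1, π_2, … into P one at a time, bumping the leftmost entry strictly greater than the inserted value down to the next row. The recording tableau Q records, in position (i, j), the step at which that cell was added to P.
  Insert 8 (step 1): P = [8];  Q = [1]
  Insert 9 (step 2): P = [8, 9];  Q = [1, 2]
  Insert 1 (step 3): P = [1, 9] / [8];  Q = [1, 2] / [3]
  Insert 2 (step 4): P = [1, 2] / [8, 9];  Q = [1, 2] / [3, 4]
  Insert 3 (step 5): P = [1, 2, 3] / [8, 9];  Q = [1, 2, 5] / [3, 4]
  Insert 4 (step 6): P = [1, 2, 3, 4] / [8, 9];  Q = [1, 2, 5, 6] / [3, 4]
  Insert 6 (step 7): P = [1, 2, 3, 4, 6] / [8, 9];  Q = [1, 2, 5, 6, 7] / [3, 4]
  Insert 7 (step 8): P = [1, 2, 3, 4, 6, 7] / [8, 9];  Q = [1, 2, 5, 6, 7, 8] / [3, 4]
  Insert 5 (step 9): P = [1, 2, 3, 4, 5, 7] / [6, 9] / [8];  Q = [1, 2, 5, 6, 7, 8] / [3, 4] / [9]
Final shape: (6, 2, 1).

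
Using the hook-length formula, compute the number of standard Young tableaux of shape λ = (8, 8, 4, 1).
# SYT of shape (8, 8, 4, 1) = 31744440

Hook-length formula: f^λ = n! / Π hook(c), product over all cells c of the Young diagram. For λ = (8, 8, 4, 1), n = 21 boxes. Hook lengths by row (left-to-right, top-to-bottom): [11, 9, 8, 7, 5, 4, 3, 2]; [10, 8, 7, 6, 4, 3, 2, 1]; [5, 3, 2, 1]; [1]. Product of hooks = 1609445376000. So f^λ = 21! / 1609445376000 = 51090942171709440000 / 1609445376000 = 31744440.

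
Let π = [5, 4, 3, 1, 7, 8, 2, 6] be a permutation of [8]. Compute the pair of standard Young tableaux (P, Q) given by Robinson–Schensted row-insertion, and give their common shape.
P = [1, 2, 6] / [3, 7, 8] / [4] / [5];  Q = [1, 5, 6] / [2, 7, 8] / [3] / [4];  common shape = (3, 3, 1, 1)

Row-insert the values π_1, π_2, … into P one at a time, bumping the leftmost entry strictly greater than the inserted value down to the next row. The recording tableau Q records, in position (i, j), the step at which that cell was added to P.
  Insert 5 (step 1): P = [5];  Q = [1]
  Insert 4 (step 2): P = [4] / [5];  Q = [1] / [2]
  Insert 3 (step 3): P = [3] / [4] / [5];  Q = [1] / [2] / [3]
  Insert 1 (step 4): P = [1] / [3] / [4] / [5];  Q = [1] / [2] / [3] / [4]
  Insert 7 (step 5): P = [1, 7] / [3] / [4] / [5];  Q = [1, 5] / [2] / [3] / [4]
  Insert 8 (step 6): P = [1, 7, 8] / [3] / [4] / [5];  Q = [1, 5, 6] / [2] / [3] / [4]
  Insert 2 (step 7): P = [1, 2, 8] / [3, 7] / [4] / [5];  Q = [1, 5, 6] / [2, 7] / [3] / [4]
  Insert 6 (step 8): P = [1, 2, 6] / [3, 7, 8] / [4] / [5];  Q = [1, 5, 6] / [2, 7, 8] / [3] / [4]
Final shape: (3, 3, 1, 1).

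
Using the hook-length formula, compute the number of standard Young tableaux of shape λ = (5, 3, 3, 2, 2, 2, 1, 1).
# SYT of shape (5, 3, 3, 2, 2, 2, 1, 1) = 18106088

Hook-length formula: f^λ = n! / Π hook(c), product over all cells c of the Young diagram. For λ = (5, 3, 3, 2, 2, 2, 1, 1), n = 19 boxes. Hook lengths by row (left-to-right, top-to-bottom): [12, 9, 5, 2, 1]; [9, 6, 2]; [8, 5, 1]; [6, 3]; [5, 2]; [4, 1]; [2]; [1]. Product of hooks = 6718464000. So f^λ = 19! / 6718464000 = 121645100408832000 / 6718464000 = 18106088.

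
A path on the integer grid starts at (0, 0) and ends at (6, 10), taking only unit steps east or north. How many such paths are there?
Number of paths = 8008

A monotone lattice path from (0, 0) to (6, 10) consists of 6 east steps and 10 north steps in some order, so it is determined by which 6 of the 16 steps are east. The count is C(16, 6) = 8008.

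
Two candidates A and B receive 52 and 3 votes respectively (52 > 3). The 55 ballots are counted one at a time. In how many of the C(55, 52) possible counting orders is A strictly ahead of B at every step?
Strict-lead orderings = 23373

Total orderings of the 55 votes with 52 for A: C(55, 52) = 26235. By the Bertrand ballot formula (Cycle Lemma / reflection principle), the number of orderings in which A is strictly ahead of B throughout is (p − q)/(p + q) · C(p + q, p) = (52 − 3)/(52 + 3) · 26235 = 23373.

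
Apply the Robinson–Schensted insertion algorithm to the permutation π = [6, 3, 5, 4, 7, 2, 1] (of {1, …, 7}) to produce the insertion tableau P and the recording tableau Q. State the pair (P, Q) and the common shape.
P = [1, 4, 7] / [2] / [3] / [5] / [6];  Q = [1, 3, 5] / [2] / [4] / [6] / [7];  common shape = (3, 1, 1, 1, 1)

Row-insert the values π_1, π_2, … into P one at a time, bumping the leftmost entry strictly greater than the inserted value down to the next row. The recording tableau Q records, in position (i, j), the step at which that cell was added to P.
  Insert 6 (step 1): P = [6];  Q = [1]
  Insert 3 (step 2): P = [3] / [6];  Q = [1] / [2]
  Insert 5 (step 3): P = [3, 5] / [6];  Q = [1, 3] / [2]
  Insert 4 (step 4): P = [3, 4] / [5] / [6];  Q = [1, 3] / [2] / [4]
  Insert 7 (step 5): P = [3, 4, 7] / [5] / [6];  Q = [1, 3, 5] / [2] / [4]
  Insert 2 (step 6): P = [2, 4, 7] / [3] / [5] / [6];  Q = [1, 3, 5] / [2] / [4] / [6]
  Insert 1 (step 7): P = [1, 4, 7] / [2] / [3] / [5] / [6];  Q = [1, 3, 5] / [2] / [4] / [6] / [7]
Final shape: (3, 1, 1, 1, 1).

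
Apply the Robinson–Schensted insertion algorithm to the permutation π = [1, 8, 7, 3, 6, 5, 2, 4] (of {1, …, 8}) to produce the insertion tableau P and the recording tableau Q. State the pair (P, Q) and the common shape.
P = [1, 2, 4] / [3, 5] / [6] / [7] / [8];  Q = [1, 2, 5] / [3, 8] / [4] / [6] / [7];  common shape = (3, 2, 1, 1, 1)

Row-insert the values π_1, π_2, … into P one at a time, bumping the leftmost entry strictly greater than the inserted value down to the next row. The recording tableau Q records, in position (i, j), the step at which that cell was added to P.
  Insert 1 (step 1): P = [1];  Q = [1]
  Insert 8 (step 2): P = [1, 8];  Q = [1, 2]
  Insert 7 (step 3): P = [1, 7] / [8];  Q = [1, 2] / [3]
  Insert 3 (step 4): P = [1, 3] / [7] / [8];  Q = [1, 2] / [3] / [4]
  Insert 6 (step 5): P = [1, 3, 6] / [7] / [8];  Q = [1, 2, 5] / [3] / [4]
  Insert 5 (step 6): P = [1, 3, 5] / [6] / [7] / [8];  Q = [1, 2, 5] / [3] / [4] / [6]
  Insert 2 (step 7): P = [1, 2, 5] / [3] / [6] / [7] / [8];  Q = [1, 2, 5] / [3] / [4] / [6] / [7]
  Insert 4 (step 8): P = [1, 2, 4] / [3, 5] / [6] / [7] / [8];  Q = [1, 2, 5] / [3, 8] / [4] / [6] / [7]
Final shape: (3, 2, 1, 1, 1).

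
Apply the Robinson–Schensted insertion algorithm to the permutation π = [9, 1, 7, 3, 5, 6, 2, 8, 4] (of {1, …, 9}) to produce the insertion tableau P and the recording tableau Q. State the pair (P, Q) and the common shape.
P = [1, 2, 4, 6, 8] / [3, 5] / [7] / [9];  Q = [1, 3, 5, 6, 8] / [2, 9] / [4] / [7];  common shape = (5, 2, 1, 1)

Row-insert the values π_1, π_2, … into P one at a time, bumping the leftmost entry strictly greater than the inserted value down to the next row. The recording tableau Q records, in position (i, j), the step at which that cell was added to P.
  Insert 9 (step 1): P = [9];  Q = [1]
  Insert 1 (step 2): P = [1] / [9];  Q = [1] / [2]
  Insert 7 (step 3): P = [1, 7] / [9];  Q = [1, 3] / [2]
  Insert 3 (step 4): P = [1, 3] / [7] / [9];  Q = [1, 3] / [2] / [4]
  Insert 5 (step 5): P = [1, 3, 5] / [7] / [9];  Q = [1, 3, 5] / [2] / [4]
  Insert 6 (step 6): P = [1, 3, 5, 6] / [7] / [9];  Q = [1, 3, 5, 6] / [2] / [4]
  Insert 2 (step 7): P = [1, 2, 5, 6] / [3] / [7] / [9];  Q = [1, 3, 5, 6] / [2] / [4] / [7]
  Insert 8 (step 8): P = [1, 2, 5, 6, 8] / [3] / [7] / [9];  Q = [1, 3, 5, 6, 8] / [2] / [4] / [7]
  Insert 4 (step 9): P = [1, 2, 4, 6, 8] / [3, 5] / [7] / [9];  Q = [1, 3, 5, 6, 8] / [2, 9] / [4] / [7]
Final shape: (5, 2, 1, 1).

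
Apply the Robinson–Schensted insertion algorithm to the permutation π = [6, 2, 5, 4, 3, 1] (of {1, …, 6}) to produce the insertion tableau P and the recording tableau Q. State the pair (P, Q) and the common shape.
P = [1, 3] / [2] / [4] / [5] / [6];  Q = [1, 3] / [2] / [4] / [5] / [6];  common shape = (2, 1, 1, 1, 1)

Row-insert the values π_1, π_2, … into P one at a time, bumping the leftmost entry strictly greater than the inserted value down to the next row. The recording tableau Q records, in position (i, j), the step at which that cell was added to P.
  Insert 6 (step 1): P = [6];  Q = [1]
  Insert 2 (step 2): P = [2] / [6];  Q = [1] / [2]
  Insert 5 (step 3): P = [2, 5] / [6];  Q = [1, 3] / [2]
  Insert 4 (step 4): P = [2, 4] / [5] / [6];  Q = [1, 3] / [2] / [4]
  Insert 3 (step 5): P = [2, 3] / [4] / [5] / [6];  Q = [1, 3] / [2] / [4] / [5]
  Insert 1 (step 6): P = [1, 3] / [2] / [4] / [5] / [6];  Q = [1, 3] / [2] / [4] / [5] / [6]
Final shape: (2, 1, 1, 1, 1).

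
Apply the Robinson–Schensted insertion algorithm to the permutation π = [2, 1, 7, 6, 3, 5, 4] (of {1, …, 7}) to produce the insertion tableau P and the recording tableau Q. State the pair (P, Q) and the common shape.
P = [1, 3, 4] / [2, 5] / [6] / [7];  Q = [1, 3, 6] / [2, 4] / [5] / [7];  common shape = (3, 2, 1, 1)

Row-insert the values π_1, π_2, … into P one at a time, bumping the leftmost entry strictly greater than the inserted value down to the next row. The recording tableau Q records, in position (i, j), the step at which that cell was added to P.
  Insert 2 (step 1): P = [2];  Q = [1]
  Insert 1 (step 2): P = [1] / [2];  Q = [1] / [2]
  Insert 7 (step 3): P = [1, 7] / [2];  Q = [1, 3] / [2]
  Insert 6 (step 4): P = [1, 6] / [2, 7];  Q = [1, 3] / [2, 4]
  Insert 3 (step 5): P = [1, 3] / [2, 6] / [7];  Q = [1, 3] / [2, 4] / [5]
  Insert 5 (step 6): P = [1, 3, 5] / [2, 6] / [7];  Q = [1, 3, 6] / [2, 4] / [5]
  Insert 4 (step 7): P = [1, 3, 4] / [2, 5] / [6] / [7];  Q = [1, 3, 6] / [2, 4] / [5] / [7]
Final shape: (3, 2, 1, 1).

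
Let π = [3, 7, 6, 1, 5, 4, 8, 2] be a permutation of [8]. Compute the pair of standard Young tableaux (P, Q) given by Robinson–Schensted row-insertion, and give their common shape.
P = [1, 2, 8] / [3, 4] / [5] / [6] / [7];  Q = [1, 2, 7] / [3, 5] / [4] / [6] / [8];  common shape = (3, 2, 1, 1, 1)

Row-insert the values π_1, π_2, … into P one at a time, bumping the leftmost entry strictly greater than the inserted value down to the next row. The recording tableau Q records, in position (i, j), the step at which that cell was added to P.
  Insert 3 (step 1): P = [3];  Q = [1]
  Insert 7 (step 2): P = [3, 7];  Q = [1, 2]
  Insert 6 (step 3): P = [3, 6] / [7];  Q = [1, 2] / [3]
  Insert 1 (step 4): P = [1, 6] / [3] / [7];  Q = [1, 2] / [3] / [4]
  Insert 5 (step 5): P = [1, 5] / [3, 6] / [7];  Q = [1, 2] / [3, 5] / [4]
  Insert 4 (step 6): P = [1, 4] / [3, 5] / [6] / [7];  Q = [1, 2] / [3, 5] / [4] / [6]
  Insert 8 (step 7): P = [1, 4, 8] / [3, 5] / [6] / [7];  Q = [1, 2, 7] / [3, 5] / [4] / [6]
  Insert 2 (step 8): P = [1, 2, 8] / [3, 4] / [5] / [6] / [7];  Q = [1, 2, 7] / [3, 5] / [4] / [6] / [8]
Final shape: (3, 2, 1, 1, 1).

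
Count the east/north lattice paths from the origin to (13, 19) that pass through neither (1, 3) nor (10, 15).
Number of paths = 152430180

Inclusion–exclusion. Total paths: C(32, 13) = 347373600. Through P₁: C(4, 1)·C(28, 12) = 121687020. Through P₂: C(25, 10)·C(7, 3) = 114406600. Since P₁ is strictly southwest of P₂, a monotone path through both must visit P₁ then P₂; paths through both = C(4, 1)·C(21, 9)·C(7, 3) = 41150200. Avoid both = 347373600 − 121687020 − 114406600 + 41150200 = 152430180.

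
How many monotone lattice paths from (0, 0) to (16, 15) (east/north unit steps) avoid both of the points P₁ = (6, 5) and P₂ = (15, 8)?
Number of paths = 212073531

Inclusion–exclusion. Total paths: C(31, 16) = 300540195. Through P₁: C(11, 6)·C(20, 10) = 85357272. Through P₂: C(23, 15)·C(8, 1) = 3922512. Since P₁ is strictly southwest of P₂, a monotone path through both must visit P₁ then P₂; paths through both = C(11, 6)·C(12, 9)·C(8, 1) = 813120. Avoid both = 300540195 − 85357272 − 3922512 + 813120 = 212073531.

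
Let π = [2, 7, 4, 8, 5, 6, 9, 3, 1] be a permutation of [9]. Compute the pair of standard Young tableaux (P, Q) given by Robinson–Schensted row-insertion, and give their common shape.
P = [1, 3, 5, 6, 9] / [2, 8] / [4] / [7];  Q = [1, 2, 4, 6, 7] / [3, 5] / [8] / [9];  common shape = (5, 2, 1, 1)

Row-insert the values π_1, π_2, … into P one at a time, bumping the leftmost entry strictly greater than the inserted value down to the next row. The recording tableau Q records, in position (i, j), the step at which that cell was added to P.
  Insert 2 (step 1): P = [2];  Q = [1]
  Insert 7 (step 2): P = [2, 7];  Q = [1, 2]
  Insert 4 (step 3): P = [2, 4] / [7];  Q = [1, 2] / [3]
  Insert 8 (step 4): P = [2, 4, 8] / [7];  Q = [1, 2, 4] / [3]
  Insert 5 (step 5): P = [2, 4, 5] / [7, 8];  Q = [1, 2, 4] / [3, 5]
  Insert 6 (step 6): P = [2, 4, 5, 6] / [7, 8];  Q = [1, 2, 4, 6] / [3, 5]
  Insert 9 (step 7): P = [2, 4, 5, 6, 9] / [7, 8];  Q = [1, 2, 4, 6, 7] / [3, 5]
  Insert 3 (step 8): P = [2, 3, 5, 6, 9] / [4, 8] / [7];  Q = [1, 2, 4, 6, 7] / [3, 5] / [8]
  Insert 1 (step 9): P = [1, 3, 5, 6, 9] / [2, 8] / [4] / [7];  Q = [1, 2, 4, 6, 7] / [3, 5] / [8] / [9]
Final shape: (5, 2, 1, 1).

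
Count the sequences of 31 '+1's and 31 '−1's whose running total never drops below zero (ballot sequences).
C_31 = 14544636039226909

These ballot sequences are counted by the Catalan number C_n = (1/(n + 1)) · C(2n, n). For n = 31: C_31 = (1/32) · C(62, 31) = 465428353255261088/32 = 14544636039226909.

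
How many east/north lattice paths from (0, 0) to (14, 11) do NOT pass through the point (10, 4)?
Number of paths = 4127070

Total paths from (0, 0) to (14, 11): C(25, 14) = 4457400. Paths through (10, 4): (paths (0, 0) → (10, 4)) × (paths (10, 4) → (14, 11)) = C(14, 10) · C(11, 4) = 1001 · 330 = 330330. Avoidance count = 4457400 − 330330 = 4127070.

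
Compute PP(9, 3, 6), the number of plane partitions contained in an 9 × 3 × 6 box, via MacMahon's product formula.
PP(9, 3, 6) = 2530768240

Evaluate the triple product over i = 1..9, j = 1..3, k = 1..6. The factors are (2/1) · (3/2) · (4/3) · (5/4) · (6/5) · (7/6) · (3/2) · (4/3) · … (162 factors total). The numerators and denominators telescope so the product is an integer; carrying out the multiplication exactly gives PP(9, 3, 6) = 2530768240.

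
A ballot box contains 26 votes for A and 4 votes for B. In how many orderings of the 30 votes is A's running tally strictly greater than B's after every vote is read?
Strict-lead orderings = 20097

Total orderings of the 30 votes with 26 for A: C(30, 26) = 27405. By the Bertrand ballot formula (Cycle Lemma / reflection principle), the number of orderings in which A is strictly ahead of B throughout is (p − q)/(p + q) · C(p + q, p) = (26 − 4)/(26 + 4) · 27405 = 20097.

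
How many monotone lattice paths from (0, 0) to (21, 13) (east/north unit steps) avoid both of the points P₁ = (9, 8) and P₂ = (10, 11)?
Number of paths = 757626352

Inclusion–exclusion. Total paths: C(34, 21) = 927983760. Through P₁: C(17, 9)·C(17, 12) = 150430280. Through P₂: C(21, 10)·C(13, 11) = 27511848. Since P₁ is strictly southwest of P₂, a monotone path through both must visit P₁ then P₂; paths through both = C(17, 9)·C(4, 1)·C(13, 11) = 7584720. Avoid both = 927983760 − 150430280 − 27511848 + 7584720 = 757626352.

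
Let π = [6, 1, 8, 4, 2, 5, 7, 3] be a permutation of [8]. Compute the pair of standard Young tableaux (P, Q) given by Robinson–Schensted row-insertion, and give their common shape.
P = [1, 2, 3, 7] / [4, 5] / [6, 8];  Q = [1, 3, 6, 7] / [2, 4] / [5, 8];  common shape = (4, 2, 2)

Row-insert the values π_1, π_2, … into P one at a time, bumping the leftmost entry strictly greater than the inserted value down to the next row. The recording tableau Q records, in position (i, j), the step at which that cell was added to P.
  Insert 6 (step 1): P = [6];  Q = [1]
  Insert 1 (step 2): P = [1] / [6];  Q = [1] / [2]
  Insert 8 (step 3): P = [1, 8] / [6];  Q = [1, 3] / [2]
  Insert 4 (step 4): P = [1, 4] / [6, 8];  Q = [1, 3] / [2, 4]
  Insert 2 (step 5): P = [1, 2] / [4, 8] / [6];  Q = [1, 3] / [2, 4] / [5]
  Insert 5 (step 6): P = [1, 2, 5] / [4, 8] / [6];  Q = [1, 3, 6] / [2, 4] / [5]
  Insert 7 (step 7): P = [1, 2, 5, 7] / [4, 8] / [6];  Q = [1, 3, 6, 7] / [2, 4] / [5]
  Insert 3 (step 8): P = [1, 2, 3, 7] / [4, 5] / [6, 8];  Q = [1, 3, 6, 7] / [2, 4] / [5, 8]
Final shape: (4, 2, 2).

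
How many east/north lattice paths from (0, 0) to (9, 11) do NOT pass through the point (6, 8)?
Number of paths = 107900

Total paths from (0, 0) to (9, 11): C(20, 9) = 167960. Paths through (6, 8): (paths (0, 0) → (6, 8)) × (paths (6, 8) → (9, 11)) = C(14, 6) · C(6, 3) = 3003 · 20 = 60060. Avoidance count = 167960 − 60060 = 107900.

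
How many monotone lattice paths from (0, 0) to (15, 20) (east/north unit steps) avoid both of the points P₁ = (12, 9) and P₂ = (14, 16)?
Number of paths = 2466746665

Inclusion–exclusion. Total paths: C(35, 15) = 3247943160. Through P₁: C(21, 12)·C(14, 3) = 106990520. Through P₂: C(30, 14)·C(5, 1) = 727113375. Since P₁ is strictly southwest of P₂, a monotone path through both must visit P₁ then P₂; paths through both = C(21, 12)·C(9, 2)·C(5, 1) = 52907400. Avoid both = 3247943160 − 106990520 − 727113375 + 52907400 = 2466746665.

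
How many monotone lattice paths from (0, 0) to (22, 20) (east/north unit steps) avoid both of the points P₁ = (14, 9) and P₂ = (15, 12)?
Number of paths = 361196084340

Inclusion–exclusion. Total paths: C(42, 22) = 513791607420. Through P₁: C(23, 14)·C(19, 8) = 61764854580. Through P₂: C(27, 15)·C(15, 7) = 111865139100. Since P₁ is strictly southwest of P₂, a monotone path through both must visit P₁ then P₂; paths through both = C(23, 14)·C(4, 1)·C(15, 7) = 21034470600. Avoid both = 513791607420 − 61764854580 − 111865139100 + 21034470600 = 361196084340.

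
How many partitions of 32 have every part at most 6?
p(32, parts ≤ 6) = 1540

Use the recurrence p(n, m) = p(n, m−1) + p(n−m, m): either the largest part is < m (count p(n, m−1)) or the largest part is exactly m (remove one copy of m, count p(n−m, m)). With p(0, ·) = 1 this gives p(32, parts ≤ 6) = 1540. (By conjugating Young diagrams, this also counts partitions of 32 into at most 6 parts.)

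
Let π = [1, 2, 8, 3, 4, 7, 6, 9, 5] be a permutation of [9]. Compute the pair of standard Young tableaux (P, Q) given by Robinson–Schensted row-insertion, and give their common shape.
P = [1, 2, 3, 4, 5, 9] / [6] / [7] / [8];  Q = [1, 2, 3, 5, 6, 8] / [4] / [7] / [9];  common shape = (6, 1, 1, 1)

Row-insert the values π_1, π_2, … into P one at a time, bumping the leftmost entry strictly greater than the inserted value down to the next row. The recording tableau Q records, in position (i, j), the step at which that cell was added to P.
  Insert 1 (step 1): P = [1];  Q = [1]
  Insert 2 (step 2): P = [1, 2];  Q = [1, 2]
  Insert 8 (step 3): P = [1, 2, 8];  Q = [1, 2, 3]
  Insert 3 (step 4): P = [1, 2, 3] / [8];  Q = [1, 2, 3] / [4]
  Insert 4 (step 5): P = [1, 2, 3, 4] / [8];  Q = [1, 2, 3, 5] / [4]
  Insert 7 (step 6): P = [1, 2, 3, 4, 7] / [8];  Q = [1, 2, 3, 5, 6] / [4]
  Insert 6 (step 7): P = [1, 2, 3, 4, 6] / [7] / [8];  Q = [1, 2, 3, 5, 6] / [4] / [7]
  Insert 9 (step 8): P = [1, 2, 3, 4, 6, 9] / [7] / [8];  Q = [1, 2, 3, 5, 6, 8] / [4] / [7]
  Insert 5 (step 9): P = [1, 2, 3, 4, 5, 9] / [6] / [7] / [8];  Q = [1, 2, 3, 5, 6, 8] / [4] / [7] / [9]
Final shape: (6, 1, 1, 1).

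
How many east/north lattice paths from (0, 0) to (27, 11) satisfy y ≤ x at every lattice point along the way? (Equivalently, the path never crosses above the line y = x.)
Number of paths = 730588532

By the reflection principle (André's argument), the number of monotone paths to (27, 11) with n ≤ m that never go above y = x is C(38, 27) − C(38, 28) = 1203322288 − 472733756 = 730588532.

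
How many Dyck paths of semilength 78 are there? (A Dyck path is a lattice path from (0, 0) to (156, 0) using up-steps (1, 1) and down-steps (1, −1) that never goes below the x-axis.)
C_78 = 73745243611532458459690151854647329239335600

These Dyck paths are counted by the Catalan number C_n = (1/(n + 1)) · C(2n, n). For n = 78: C_78 = (1/79) · C(156, 78) = 5825874245311064218315521996517139009907512400/79 = 73745243611532458459690151854647329239335600.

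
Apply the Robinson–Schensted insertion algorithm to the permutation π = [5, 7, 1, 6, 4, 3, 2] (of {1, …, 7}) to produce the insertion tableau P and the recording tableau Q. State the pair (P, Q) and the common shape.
P = [1, 2] / [3, 6] / [4] / [5] / [7];  Q = [1, 2] / [3, 4] / [5] / [6] / [7];  common shape = (2, 2, 1, 1, 1)

Row-insert the values π_1, π_2, … into P one at a time, bumping the leftmost entry strictly greater than the inserted value down to the next row. The recording tableau Q records, in position (i, j), the step at which that cell was added to P.
  Insert 5 (step 1): P = [5];  Q = [1]
  Insert 7 (step 2): P = [5, 7];  Q = [1, 2]
  Insert 1 (step 3): P = [1, 7] / [5];  Q = [1, 2] / [3]
  Insert 6 (step 4): P = [1, 6] / [5, 7];  Q = [1, 2] / [3, 4]
  Insert 4 (step 5): P = [1, 4] / [5, 6] / [7];  Q = [1, 2] / [3, 4] / [5]
  Insert 3 (step 6): P = [1, 3] / [4, 6] / [5] / [7];  Q = [1, 2] / [3, 4] / [5] / [6]
  Insert 2 (step 7): P = [1, 2] / [3, 6] / [4] / [5] / [7];  Q = [1, 2] / [3, 4] / [5] / [6] / [7]
Final shape: (2, 2, 1, 1, 1).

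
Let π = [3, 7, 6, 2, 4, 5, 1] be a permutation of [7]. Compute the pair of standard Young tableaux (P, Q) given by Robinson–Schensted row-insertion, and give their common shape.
P = [1, 4, 5] / [2, 6] / [3] / [7];  Q = [1, 2, 6] / [3, 5] / [4] / [7];  common shape = (3, 2, 1, 1)

Row-insert the values π_1, π_2, … into P one at a time, bumping the leftmost entry strictly greater than the inserted value down to the next row. The recording tableau Q records, in position (i, j), the step at which that cell was added to P.
  Insert 3 (step 1): P = [3];  Q = [1]
  Insert 7 (step 2): P = [3, 7];  Q = [1, 2]
  Insert 6 (step 3): P = [3, 6] / [7];  Q = [1, 2] / [3]
  Insert 2 (step 4): P = [2, 6] / [3] / [7];  Q = [1, 2] / [3] / [4]
  Insert 4 (step 5): P = [2, 4] / [3, 6] / [7];  Q = [1, 2] / [3, 5] / [4]
  Insert 5 (step 6): P = [2, 4, 5] / [3, 6] / [7];  Q = [1, 2, 6] / [3, 5] / [4]
  Insert 1 (step 7): P = [1, 4, 5] / [2, 6] / [3] / [7];  Q = [1, 2, 6] / [3, 5] / [4] / [7]
Final shape: (3, 2, 1, 1).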